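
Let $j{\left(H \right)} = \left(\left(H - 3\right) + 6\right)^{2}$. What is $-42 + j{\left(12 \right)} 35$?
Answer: $7833$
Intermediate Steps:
$j{\left(H \right)} = \left(3 + H\right)^{2}$ ($j{\left(H \right)} = \left(\left(H - 3\right) + 6\right)^{2} = \left(\left(-3 + H\right) + 6\right)^{2} = \left(3 + H\right)^{2}$)
$-42 + j{\left(12 \right)} 35 = -42 + \left(3 + 12\right)^{2} \cdot 35 = -42 + 15^{2} \cdot 35 = -42 + 225 \cdot 35 = -42 + 7875 = 7833$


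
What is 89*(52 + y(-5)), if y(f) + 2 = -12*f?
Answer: 9790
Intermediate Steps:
y(f) = -2 - 12*f
89*(52 + y(-5)) = 89*(52 + (-2 - 12*(-5))) = 89*(52 + (-2 + 60)) = 89*(52 + 58) = 89*110 = 9790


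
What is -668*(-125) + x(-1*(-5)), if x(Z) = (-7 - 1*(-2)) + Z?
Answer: 83500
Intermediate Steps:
x(Z) = -5 + Z (x(Z) = (-7 + 2) + Z = -5 + Z)
-668*(-125) + x(-1*(-5)) = -668*(-125) + (-5 - 1*(-5)) = 83500 + (-5 + 5) = 83500 + 0 = 83500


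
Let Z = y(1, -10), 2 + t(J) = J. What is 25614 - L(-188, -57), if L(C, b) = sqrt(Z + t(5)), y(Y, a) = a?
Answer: 25614 - I*sqrt(7) ≈ 25614.0 - 2.6458*I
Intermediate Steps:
t(J) = -2 + J
Z = -10
L(C, b) = I*sqrt(7) (L(C, b) = sqrt(-10 + (-2 + 5)) = sqrt(-10 + 3) = sqrt(-7) = I*sqrt(7))
25614 - L(-188, -57) = 25614 - I*sqrt(7)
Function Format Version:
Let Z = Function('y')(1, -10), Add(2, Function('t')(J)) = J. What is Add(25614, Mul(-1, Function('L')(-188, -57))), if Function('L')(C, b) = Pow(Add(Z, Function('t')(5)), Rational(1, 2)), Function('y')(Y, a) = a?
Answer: Add(25614, Mul(-1, I, Pow(7, Rational(1, 2)))) ≈ Add(25614., Mul(-2.6458, I))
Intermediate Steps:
Function('t')(J) = Add(-2, J)
Z = -10
Function('L')(C, b) = Mul(I, Pow(7, Rational(1, 2))) (Function('L')(C, b) = Pow(Add(-10, Add(-2, 5)), Rational(1, 2)) = Pow(Add(-10, 3), Rational(1, 2)) = Pow(-7, Rational(1, 2)) = Mul(I, Pow(7, Rational(1, 2))))
Add(25614, Mul(-1, Function('L')(-188, -57))) = Add(25614, Mul(-1, Mul(I, Pow(7, Rational(1, 2))))) = Add(25614, Mul(-1, I, Pow(7, Rational(1, 2))))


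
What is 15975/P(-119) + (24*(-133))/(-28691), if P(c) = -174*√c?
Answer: 3192/28691 + 5325*I*√119/6902 ≈ 0.11125 + 8.4162*I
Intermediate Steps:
15975/P(-119) + (24*(-133))/(-28691) = 15975/((-174*I*√119)) + (24*(-133))/(-28691) = 15975/((-174*I*√119)) - 3192*(-1/28691) = 15975/((-174*I*√119)) + 3192/28691 = 15975*(I*√119/20706) + 3192/28691 = 5325*I*√119/6902 + 3192/28691 = 3192/28691 + 5325*I*√119/6902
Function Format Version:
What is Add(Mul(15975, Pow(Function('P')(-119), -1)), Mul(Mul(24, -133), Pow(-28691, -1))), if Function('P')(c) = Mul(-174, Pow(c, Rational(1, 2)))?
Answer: Add(Rational(3192, 28691), Mul(Rational(5325, 6902), I, Pow(119, Rational(1, 2)))) ≈ Add(0.11125, Mul(8.4162, I))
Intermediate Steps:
Add(Mul(15975, Pow(Function('P')(-119), -1)), Mul(Mul(24, -133), Pow(-28691, -1))) = Add(Mul(15975, Pow(Mul(-174, Pow(-119, Rational(1, 2))), -1)), Mul(Mul(24, -133), Pow(-28691, -1))) = Add(Mul(15975, Pow(Mul(-174, Mul(I, Pow(119, Rational(1, 2)))), -1)), Mul(-3192, Rational(-1, 28691))) = Add(Mul(15975, Pow(Mul(-174, I, Pow(119, Rational(1, 2))), -1)), Rational(3192, 28691)) = Add(Mul(15975, Mul(Rational(1, 20706), I, Pow(119, Rational(1, 2)))), Rational(3192, 28691)) = Add(Mul(Rational(5325, 6902), I, Pow(119, Rational(1, 2))), Rational(3192, 28691)) = Add(Rational(3192, 28691), Mul(Rational(5325, 6902), I, Pow(119, Rational(1, 2))))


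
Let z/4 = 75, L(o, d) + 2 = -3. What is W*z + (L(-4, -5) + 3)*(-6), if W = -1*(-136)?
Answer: 40812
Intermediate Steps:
L(o, d) = -5 (L(o, d) = -2 - 3 = -5)
z = 300 (z = 4*75 = 300)
W = 136
W*z + (L(-4, -5) + 3)*(-6) = 136*300 + (-5 + 3)*(-6) = 40800 - 2*(-6) = 40800 + 12 = 40812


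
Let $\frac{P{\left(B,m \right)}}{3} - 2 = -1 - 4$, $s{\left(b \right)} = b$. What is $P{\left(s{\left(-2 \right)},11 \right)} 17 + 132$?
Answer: $-21$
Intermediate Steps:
$P{\left(B,m \right)} = -9$ ($P{\left(B,m \right)} = 6 + 3 \left(-1 - 4\right) = 6 + 3 \left(-5\right) = 6 - 15 = -9$)
$P{\left(s{\left(-2 \right)},11 \right)} 17 + 132 = \left(-9\right) 17 + 132 = -153 + 132 = -21$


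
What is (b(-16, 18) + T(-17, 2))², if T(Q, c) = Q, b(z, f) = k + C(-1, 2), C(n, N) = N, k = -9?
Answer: 576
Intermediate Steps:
b(z, f) = -7 (b(z, f) = -9 + 2 = -7)
(b(-16, 18) + T(-17, 2))² = (-7 - 17)² = (-24)² = 576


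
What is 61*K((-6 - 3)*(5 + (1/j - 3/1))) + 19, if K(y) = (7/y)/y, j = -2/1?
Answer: 15559/729 ≈ 21.343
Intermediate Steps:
j = -2 (j = -2*1 = -2)
K(y) = 7/y²
61*K((-6 - 3)*(5 + (1/j - 3/1))) + 19 = 61*(7/((-6 - 3)*(5 + (1/(-2) - 3/1)))²) + 19 = 61*(7/(-9*(5 + (1*(-½) - 3*1)))²) + 19 = 61*(7/(-9*(5 + (-½ - 3)))²) + 19 = 61*(7/(-9*(5 - 7/2))²) + 19 = 61*(7/(-9*3/2)²) + 19 = 61*(7/(-27/2)²) + 19 = 61*(7*(4/729)) + 19 = 61*(28/729) + 19 = 1708/729 + 19 = 15559/729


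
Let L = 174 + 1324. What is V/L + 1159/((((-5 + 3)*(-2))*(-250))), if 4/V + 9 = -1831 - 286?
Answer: -922781733/796187000 ≈ -1.1590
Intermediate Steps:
L = 1498
V = -2/1063 (V = 4/(-9 + (-1831 - 286)) = 4/(-9 - 2117) = 4/(-2126) = 4*(-1/2126) = -2/1063 ≈ -0.0018815)
V/L + 1159/((((-5 + 3)*(-2))*(-250))) = -2/1063/1498 + 1159/((((-5 + 3)*(-2))*(-250))) = -2/1063*1/1498 + 1159/((-2*(-2)*(-250))) = -1/796187 + 1159/((4*(-250))) = -1/796187 + 1159/(-1000) = -1/796187 + 1159*(-1/1000) = -1/796187 - 1159/1000 = -922781733/796187000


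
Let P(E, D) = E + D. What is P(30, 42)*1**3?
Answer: 72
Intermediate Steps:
P(E, D) = D + E
P(30, 42)*1**3 = (42 + 30)*1**3 = 72*1 = 72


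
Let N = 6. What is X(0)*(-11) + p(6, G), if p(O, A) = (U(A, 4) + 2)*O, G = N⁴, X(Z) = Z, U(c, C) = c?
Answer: 7788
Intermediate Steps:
G = 1296 (G = 6⁴ = 1296)
p(O, A) = O*(2 + A) (p(O, A) = (A + 2)*O = (2 + A)*O = O*(2 + A))
X(0)*(-11) + p(6, G) = 0*(-11) + 6*(2 + 1296) = 0 + 6*1298 = 0 + 7788 = 7788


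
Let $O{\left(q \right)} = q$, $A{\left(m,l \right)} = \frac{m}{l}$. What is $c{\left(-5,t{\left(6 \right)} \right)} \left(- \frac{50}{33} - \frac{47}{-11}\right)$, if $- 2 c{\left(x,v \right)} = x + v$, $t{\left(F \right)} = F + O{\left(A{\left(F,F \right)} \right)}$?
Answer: $- \frac{91}{33} \approx -2.7576$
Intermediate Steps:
$t{\left(F \right)} = 1 + F$ ($t{\left(F \right)} = F + \frac{F}{F} = F + 1 = 1 + F$)
$c{\left(x,v \right)} = - \frac{v}{2} - \frac{x}{2}$ ($c{\left(x,v \right)} = - \frac{x + v}{2} = - \frac{v + x}{2} = - \frac{v}{2} - \frac{x}{2}$)
$c{\left(-5,t{\left(6 \right)} \right)} \left(- \frac{50}{33} - \frac{47}{-11}\right) = \left(- \frac{1 + 6}{2} - - \frac{5}{2}\right) \left(- \frac{50}{33} - \frac{47}{-11}\right) = \left(\left(- \frac{1}{2}\right) 7 + \frac{5}{2}\right) \left(\left(-50\right) \frac{1}{33} - - \frac{47}{11}\right) = \left(- \frac{7}{2} + \frac{5}{2}\right) \left(- \frac{50}{33} + \frac{47}{11}\right) = \left(-1\right) \frac{91}{33} = - \frac{91}{33}$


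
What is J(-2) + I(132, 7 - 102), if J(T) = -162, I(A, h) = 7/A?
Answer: -21377/132 ≈ -161.95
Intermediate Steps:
J(-2) + I(132, 7 - 102) = -162 + 7/132 = -21377/132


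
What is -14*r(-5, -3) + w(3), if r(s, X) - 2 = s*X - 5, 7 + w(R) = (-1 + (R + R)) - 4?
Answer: -174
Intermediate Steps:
w(R) = -12 + 2*R (w(R) = -7 + ((-1 + (R + R)) - 4) = -7 + ((-1 + 2*R) - 4) = -7 + (-5 + 2*R) = -12 + 2*R)
r(s, X) = -3 + X*s (r(s, X) = 2 + (s*X - 5) = 2 + (X*s - 5) = 2 + (-5 + X*s) = -3 + X*s)
-14*r(-5, -3) + w(3) = -14*(-3 - 3*(-5)) + (-12 + 2*3) = -14*(-3 + 15) + (-12 + 6) = -14*12 - 6 = -168 - 6 = -174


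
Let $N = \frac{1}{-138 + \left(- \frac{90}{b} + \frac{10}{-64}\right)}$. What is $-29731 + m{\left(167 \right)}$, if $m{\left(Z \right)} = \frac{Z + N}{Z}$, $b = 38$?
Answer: $- \frac{424196946098}{14268313} \approx -29730.0$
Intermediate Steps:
$N = - \frac{608}{85439}$ ($N = \frac{1}{-138 + \left(- \frac{90}{38} + \frac{10}{-64}\right)} = \frac{1}{-138 + \left(\left(-90\right) \frac{1}{38} + 10 \left(- \frac{1}{64}\right)\right)} = \frac{1}{-138 - \frac{1535}{608}} = \frac{1}{- \frac{85439}{608}} = - \frac{608}{85439} \approx -0.0071162$)
$m{\left(Z \right)} = \frac{- \frac{608}{85439} + Z}{Z}$ ($m{\left(Z \right)} = \frac{Z - \frac{608}{85439}}{Z} = \frac{- \frac{608}{85439} + Z}{Z}$)
$-29731 + m{\left(167 \right)} = -29731 + \frac{- \frac{608}{85439} + 167}{167} = -29731 + \frac{1}{167} \cdot \frac{14267705}{85439} = -29731 + \frac{14267705}{14268313} = - \frac{424196946098}{14268313}$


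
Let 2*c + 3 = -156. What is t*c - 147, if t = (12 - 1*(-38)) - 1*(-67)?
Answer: -18897/2 ≈ -9448.5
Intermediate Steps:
c = -159/2 (c = -3/2 + (½)*(-156) = -3/2 - 78 = -159/2 ≈ -79.500)
t = 117 (t = (12 + 38) + 67 = 50 + 67 = 117)
t*c - 147 = 117*(-159/2) - 147 = -18603/2 - 147 = -18897/2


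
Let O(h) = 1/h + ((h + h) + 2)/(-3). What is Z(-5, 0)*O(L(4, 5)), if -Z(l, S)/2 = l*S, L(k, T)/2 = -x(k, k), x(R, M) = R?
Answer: 0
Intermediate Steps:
L(k, T) = -2*k (L(k, T) = 2*(-k) = -2*k)
Z(l, S) = -2*S*l (Z(l, S) = -2*l*S = -2*S*l)
O(h) = -⅔ + 1/h - 2*h/3 (O(h) = 1/h + (2*h + 2)*(-⅓) = 1/h + (2 + 2*h)*(-⅓) = 1/h + (-⅔ - 2*h/3) = -⅔ + 1/h - 2*h/3)
Z(-5, 0)*O(L(4, 5)) = (-2*0*(-5))*((3 - 2*(-2*4)*(1 - 2*4))/(3*((-2*4)))) = 0*((⅓)*(3 - 2*(-8)*(1 - 8))/(-8)) = 0*((⅓)*(-⅛)*(3 - 2*(-8)*(-7))) = 0*((⅓)*(-⅛)*(3 - 112)) = 0*((⅓)*(-⅛)*(-109)) = 0*(109/24) = 0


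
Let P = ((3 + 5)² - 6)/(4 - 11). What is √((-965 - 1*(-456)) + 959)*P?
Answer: -870*√2/7 ≈ -175.77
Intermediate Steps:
P = -58/7 (P = (8² - 6)/(-7) = (64 - 6)*(-⅐) = 58*(-⅐) = -58/7 ≈ -8.2857)
√((-965 - 1*(-456)) + 959)*P = √((-965 - 1*(-456)) + 959)*(-58/7) = √((-965 + 456) + 959)*(-58/7) = √(-509 + 959)*(-58/7) = √450*(-58/7) = (15*√2)*(-58/7) = -870*√2/7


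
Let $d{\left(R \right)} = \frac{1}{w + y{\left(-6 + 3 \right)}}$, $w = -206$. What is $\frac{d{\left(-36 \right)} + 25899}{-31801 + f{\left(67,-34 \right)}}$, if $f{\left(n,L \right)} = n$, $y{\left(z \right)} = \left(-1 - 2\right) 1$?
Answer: $- \frac{2706445}{3316203} \approx -0.81613$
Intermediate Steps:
$y{\left(z \right)} = -3$ ($y{\left(z \right)} = \left(-3\right) 1 = -3$)
$d{\left(R \right)} = - \frac{1}{209}$ ($d{\left(R \right)} = \frac{1}{-206 - 3} = \frac{1}{-209} = - \frac{1}{209}$)
$\frac{d{\left(-36 \right)} + 25899}{-31801 + f{\left(67,-34 \right)}} = \frac{- \frac{1}{209} + 25899}{-31801 + 67} = \frac{5412890}{209 \left(-31734\right)} = \frac{5412890}{209} \left(- \frac{1}{31734}\right) = - \frac{2706445}{3316203}$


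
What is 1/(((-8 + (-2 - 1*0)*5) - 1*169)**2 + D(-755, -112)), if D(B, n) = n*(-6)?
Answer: 1/35641 ≈ 2.8058e-5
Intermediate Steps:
D(B, n) = -6*n
1/(((-8 + (-2 - 1*0)*5) - 1*169)**2 + D(-755, -112)) = 1/(((-8 + (-2 - 1*0)*5) - 1*169)**2 - 6*(-112)) = 1/(((-8 + (-2 + 0)*5) - 169)**2 + 672) = 1/(((-8 - 2*5) - 169)**2 + 672) = 1/(((-8 - 10) - 169)**2 + 672) = 1/((-18 - 169)**2 + 672) = 1/((-187)**2 + 672) = 1/(34969 + 672) = 1/35641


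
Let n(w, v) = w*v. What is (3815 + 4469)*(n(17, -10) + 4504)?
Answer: 35902856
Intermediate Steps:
n(w, v) = v*w
(3815 + 4469)*(n(17, -10) + 4504) = (3815 + 4469)*(-10*17 + 4504) = 8284*(-170 + 4504) = 8284*4334 = 35902856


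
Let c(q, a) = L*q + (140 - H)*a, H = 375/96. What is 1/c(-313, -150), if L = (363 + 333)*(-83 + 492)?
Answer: -16/1425923937 ≈ -1.1221e-8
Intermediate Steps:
H = 125/32 (H = 375*(1/96) = 125/32 ≈ 3.9063)
L = 284664 (L = 696*409 = 284664)
c(q, a) = 284664*q + 4355*a/32 (c(q, a) = 284664*q + (140 - 1*125/32)*a = 284664*q + (140 - 125/32)*a = 284664*q + 4355*a/32)
1/c(-313, -150) = 1/(284664*(-313) + (4355/32)*(-150)) = 1/(-89099832 - 326625/16) = 1/(-1425923937/16) = -16/1425923937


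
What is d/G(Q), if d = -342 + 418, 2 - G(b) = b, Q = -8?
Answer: 38/5 ≈ 7.6000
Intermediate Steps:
G(b) = 2 - b
d = 76
d/G(Q) = 76/(2 - 1*(-8)) = 76/(2 + 8) = 76/10 = 76*(1/10) = 38/5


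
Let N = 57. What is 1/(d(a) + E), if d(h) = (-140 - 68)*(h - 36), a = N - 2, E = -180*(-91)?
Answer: 1/12428 ≈ 8.0463e-5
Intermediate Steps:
E = 16380
a = 55 (a = 57 - 2 = 55)
d(h) = 7488 - 208*h (d(h) = -208*(-36 + h) = 7488 - 208*h)
1/(d(a) + E) = 1/((7488 - 208*55) + 16380) = 1/((7488 - 11440) + 16380) = 1/(-3952 + 16380) = 1/12428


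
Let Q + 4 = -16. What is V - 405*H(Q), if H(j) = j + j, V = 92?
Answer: 16292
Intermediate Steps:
Q = -20 (Q = -4 - 16 = -20)
H(j) = 2*j
V - 405*H(Q) = 92 - 810*(-20) = 92 - 405*(-40) = 92 + 16200 = 16292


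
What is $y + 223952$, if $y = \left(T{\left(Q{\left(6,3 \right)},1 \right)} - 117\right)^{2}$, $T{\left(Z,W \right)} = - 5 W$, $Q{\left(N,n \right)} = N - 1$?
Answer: $238836$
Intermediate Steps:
$Q{\left(N,n \right)} = -1 + N$
$y = 14884$ ($y = \left(\left(-5\right) 1 - 117\right)^{2} = \left(-5 - 117\right)^{2} = \left(-122\right)^{2} = 14884$)
$y + 223952 = 14884 + 223952 = 238836$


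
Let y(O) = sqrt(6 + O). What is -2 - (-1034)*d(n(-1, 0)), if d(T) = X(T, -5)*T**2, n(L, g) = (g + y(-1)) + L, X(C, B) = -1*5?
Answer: -31022 + 10340*sqrt(5) ≈ -7901.1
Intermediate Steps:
X(C, B) = -5
n(L, g) = L + g + sqrt(5) (n(L, g) = (g + sqrt(6 - 1)) + L = (g + sqrt(5)) + L = L + g + sqrt(5))
d(T) = -5*T**2
-2 - (-1034)*d(n(-1, 0)) = -2 - (-1034)*(-5*(-1 + 0 + sqrt(5))**2) = -2 - (-1034)*(-5*(-1 + sqrt(5))**2) = -2 - 5170*(-1 + sqrt(5))**2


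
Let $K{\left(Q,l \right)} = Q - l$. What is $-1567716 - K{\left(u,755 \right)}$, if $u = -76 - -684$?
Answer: $-1567569$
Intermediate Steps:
$u = 608$ ($u = -76 + 684 = 608$)
$-1567716 - K{\left(u,755 \right)} = -1567716 - \left(608 - 755\right) = -1567716 - -147 = -1567716 + 147 = -1567569$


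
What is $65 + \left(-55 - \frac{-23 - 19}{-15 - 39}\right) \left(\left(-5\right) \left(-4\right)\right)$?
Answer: $- \frac{9455}{9} \approx -1050.6$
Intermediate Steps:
$65 + \left(-55 - \frac{-23 - 19}{-15 - 39}\right) \left(\left(-5\right) \left(-4\right)\right) = 65 + \left(-55 - - \frac{42}{-54}\right) 20 = 65 + \left(-55 - \left(-42\right) \left(- \frac{1}{54}\right)\right) 20 = 65 + \left(-55 - \frac{7}{9}\right) 20 = 65 - \frac{10040}{9} = - \frac{9455}{9}$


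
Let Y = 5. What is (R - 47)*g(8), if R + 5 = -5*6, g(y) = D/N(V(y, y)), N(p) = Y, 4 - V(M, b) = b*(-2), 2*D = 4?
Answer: -164/5 ≈ -32.800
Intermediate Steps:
D = 2 (D = (½)*4 = 2)
V(M, b) = 4 + 2*b (V(M, b) = 4 - b*(-2) = 4 - (-2)*b = 4 + 2*b)
N(p) = 5
g(y) = ⅖ (g(y) = 2/5 = 2*(⅕) = ⅖)
R = -35 (R = -5 - 5*6 = -5 - 30 = -35)
(R - 47)*g(8) = (-35 - 47)*(⅖) = -82*⅖ = -164/5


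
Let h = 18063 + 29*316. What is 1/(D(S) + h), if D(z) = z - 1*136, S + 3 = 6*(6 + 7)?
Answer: 1/27166 ≈ 3.6811e-5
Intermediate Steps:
h = 27227 (h = 18063 + 9164 = 27227)
S = 75 (S = -3 + 6*(6 + 7) = -3 + 6*13 = -3 + 78 = 75)
D(z) = -136 + z (D(z) = z - 136 = -136 + z)
1/(D(S) + h) = 1/((-136 + 75) + 27227) = 1/(-61 + 27227) = 1/27166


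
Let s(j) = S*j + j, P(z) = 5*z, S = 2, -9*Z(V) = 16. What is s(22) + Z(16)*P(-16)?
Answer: 1874/9 ≈ 208.22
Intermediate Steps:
Z(V) = -16/9 (Z(V) = -1/9*16 = -16/9)
s(j) = 3*j (s(j) = 2*j + j = 3*j)
s(22) + Z(16)*P(-16) = 3*22 - 80*(-16)/9 = 66 - 16/9*(-80) = 66 + 1280/9 = 1874/9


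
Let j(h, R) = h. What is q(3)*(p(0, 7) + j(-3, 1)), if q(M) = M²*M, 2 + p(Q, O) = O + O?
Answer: 243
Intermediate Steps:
p(Q, O) = -2 + 2*O (p(Q, O) = -2 + (O + O) = -2 + 2*O)
q(M) = M³
q(3)*(p(0, 7) + j(-3, 1)) = 3³*((-2 + 2*7) - 3) = 27*((-2 + 14) - 3) = 27*(12 - 3) = 27*9 = 243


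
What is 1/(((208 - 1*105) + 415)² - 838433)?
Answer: -1/570109 ≈ -1.7540e-6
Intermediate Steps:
1/(((208 - 1*105) + 415)² - 838433) = 1/(((208 - 105) + 415)² - 838433) = 1/((103 + 415)² - 838433) = 1/(518² - 838433) = 1/(268324 - 838433) = 1/(-570109) = -1/570109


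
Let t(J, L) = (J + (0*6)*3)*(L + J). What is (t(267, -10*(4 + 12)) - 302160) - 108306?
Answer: -381897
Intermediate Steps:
t(J, L) = J*(J + L) (t(J, L) = (J + 0*3)*(J + L) = (J + 0)*(J + L) = J*(J + L))
(t(267, -10*(4 + 12)) - 302160) - 108306 = (267*(267 - 10*(4 + 12)) - 302160) - 108306 = (267*(267 - 10*16) - 302160) - 108306 = (267*(267 - 160) - 302160) - 108306 = (267*107 - 302160) - 108306 = (28569 - 302160) - 108306 = -273591 - 108306 = -381897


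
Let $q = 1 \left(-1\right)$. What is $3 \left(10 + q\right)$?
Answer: $27$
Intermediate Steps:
$q = -1$
$3 \left(10 + q\right) = 3 \left(10 - 1\right) = 3 \cdot 9 = 27$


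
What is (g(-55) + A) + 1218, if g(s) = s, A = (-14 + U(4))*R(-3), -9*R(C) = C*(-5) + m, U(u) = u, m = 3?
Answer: 1183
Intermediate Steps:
R(C) = -1/3 + 5*C/9 (R(C) = -(C*(-5) + 3)/9 = -(-5*C + 3)/9 = -(3 - 5*C)/9 = -1/3 + 5*C/9)
A = 20 (A = (-14 + 4)*(-1/3 + (5/9)*(-3)) = -10*(-1/3 - 5/3) = -10*(-2) = 20)
(g(-55) + A) + 1218 = (-55 + 20) + 1218 = -35 + 1218 = 1183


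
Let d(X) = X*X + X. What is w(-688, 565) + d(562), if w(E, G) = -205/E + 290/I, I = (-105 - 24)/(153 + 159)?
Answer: 217204973/688 ≈ 3.1571e+5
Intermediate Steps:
I = -43/104 (I = -129/312 = -129*1/312 = -43/104 ≈ -0.41346)
d(X) = X + X² (d(X) = X² + X = X + X²)
w(E, G) = -30160/43 - 205/E (w(E, G) = -205/E + 290/(-43/104) = -205/E + 290*(-104/43) = -205/E - 30160/43 = -30160/43 - 205/E)
w(-688, 565) + d(562) = (-30160/43 - 205/(-688)) + 562*(1 + 562) = (-30160/43 - 205*(-1/688)) + 562*563 = (-30160/43 + 205/688) + 316406 = -482355/688 + 316406 = 217204973/688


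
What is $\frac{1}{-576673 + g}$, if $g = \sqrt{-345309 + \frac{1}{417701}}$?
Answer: $- \frac{240876888773}{138907342315306837} - \frac{4 i \sqrt{3765467860479763}}{138907342315306837} \approx -1.7341 \cdot 10^{-6} - 1.767 \cdot 10^{-9} i$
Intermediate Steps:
$g = \frac{4 i \sqrt{3765467860479763}}{417701}$ ($g = \sqrt{-345309 + \frac{1}{417701}} = \sqrt{- \frac{144235914608}{417701}} = \frac{4 i \sqrt{3765467860479763}}{417701} \approx 587.63 i$)
$\frac{1}{-576673 + g} = \frac{1}{-576673 + \frac{4 i \sqrt{3765467860479763}}{417701}}$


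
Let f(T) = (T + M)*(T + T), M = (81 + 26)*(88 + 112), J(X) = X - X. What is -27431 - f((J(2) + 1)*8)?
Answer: -369959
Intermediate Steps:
J(X) = 0
M = 21400 (M = 107*200 = 21400)
f(T) = 2*T*(21400 + T) (f(T) = (T + 21400)*(T + T) = (21400 + T)*(2*T) = 2*T*(21400 + T))
-27431 - f((J(2) + 1)*8) = -27431 - 2*(0 + 1)*8*(21400 + (0 + 1)*8) = -27431 - 2*1*8*(21400 + 1*8) = -27431 - 2*8*(21400 + 8) = -27431 - 2*8*21408 = -27431 - 1*342528 = -27431 - 342528 = -369959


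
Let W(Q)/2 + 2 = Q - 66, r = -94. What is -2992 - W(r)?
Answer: -2668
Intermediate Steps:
W(Q) = -136 + 2*Q (W(Q) = -4 + 2*(Q - 66) = -4 + 2*(-66 + Q) = -4 + (-132 + 2*Q) = -136 + 2*Q)
-2992 - W(r) = -2992 - (-136 + 2*(-94)) = -2992 - (-136 - 188) = -2992 - 1*(-324) = -2992 + 324 = -2668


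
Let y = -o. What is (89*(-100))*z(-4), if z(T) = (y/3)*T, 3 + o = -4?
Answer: 249200/3 ≈ 83067.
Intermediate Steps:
o = -7 (o = -3 - 4 = -7)
y = 7 (y = -1*(-7) = 7)
z(T) = 7*T/3 (z(T) = (7/3)*T = (7*(⅓))*T = 7*T/3)
(89*(-100))*z(-4) = (89*(-100))*((7/3)*(-4)) = -8900*(-28/3) = 249200/3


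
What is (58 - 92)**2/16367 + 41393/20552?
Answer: 701237343/336374584 ≈ 2.0847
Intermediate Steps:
(58 - 92)**2/16367 + 41393/20552 = (-34)**2*(1/16367) + 41393*(1/20552) = 1156*(1/16367) + 41393/20552 = 1156/16367 + 41393/20552 = 701237343/336374584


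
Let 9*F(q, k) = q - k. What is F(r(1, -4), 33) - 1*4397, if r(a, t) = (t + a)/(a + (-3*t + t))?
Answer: -118819/27 ≈ -4400.7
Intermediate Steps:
r(a, t) = (a + t)/(a - 2*t)
F(q, k) = -k/9 + q/9 (F(q, k) = (q - k)/9 = -k/9 + q/9)
F(r(1, -4), 33) - 1*4397 = (-⅑*33 + ((1 - 4)/(1 - 2*(-4)))/9) - 1*4397 = (-11/3 + (-3/(1 + 8))/9) - 4397 = (-11/3 + (-3/9)/9) - 4397 = (-11/3 + ((⅑)*(-3))/9) - 4397 = (-11/3 + (⅑)*(-⅓)) - 4397 = (-11/3 - 1/27) - 4397 = -100/27 - 4397 = -118819/27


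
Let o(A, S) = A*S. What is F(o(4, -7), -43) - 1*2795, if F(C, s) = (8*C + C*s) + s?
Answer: -1858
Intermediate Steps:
F(C, s) = s + 8*C + C*s
F(o(4, -7), -43) - 1*2795 = (-43 + 8*(4*(-7)) + (4*(-7))*(-43)) - 1*2795 = (-43 + 8*(-28) - 28*(-43)) - 2795 = (-43 - 224 + 1204) - 2795 = 937 - 2795 = -1858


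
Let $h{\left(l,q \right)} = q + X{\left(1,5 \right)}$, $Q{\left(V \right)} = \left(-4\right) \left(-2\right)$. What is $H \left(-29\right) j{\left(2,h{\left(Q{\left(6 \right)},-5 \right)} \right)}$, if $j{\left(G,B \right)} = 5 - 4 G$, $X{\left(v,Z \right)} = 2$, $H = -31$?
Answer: $-2697$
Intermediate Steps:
$Q{\left(V \right)} = 8$
$h{\left(l,q \right)} = 2 + q$ ($h{\left(l,q \right)} = q + 2 = 2 + q$)
$H \left(-29\right) j{\left(2,h{\left(Q{\left(6 \right)},-5 \right)} \right)} = \left(-31\right) \left(-29\right) \left(5 - 8\right) = 899 \left(5 - 8\right) = 899 \left(-3\right) = -2697$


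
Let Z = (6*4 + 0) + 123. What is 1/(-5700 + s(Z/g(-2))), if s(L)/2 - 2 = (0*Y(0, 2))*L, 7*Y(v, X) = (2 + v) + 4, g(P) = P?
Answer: -1/5696 ≈ -0.00017556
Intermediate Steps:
Y(v, X) = 6/7 + v/7 (Y(v, X) = ((2 + v) + 4)/7 = (6 + v)/7 = 6/7 + v/7)
Z = 147 (Z = (24 + 0) + 123 = 24 + 123 = 147)
s(L) = 4 (s(L) = 4 + 2*((0*(6/7 + (1/7)*0))*L) = 4 + 2*((0*(6/7 + 0))*L) = 4 + 2*((0*(6/7))*L) = 4 + 2*(0*L) = 4 + 2*0 = 4 + 0 = 4)
1/(-5700 + s(Z/g(-2))) = 1/(-5700 + 4) = 1/(-5696) = -1/5696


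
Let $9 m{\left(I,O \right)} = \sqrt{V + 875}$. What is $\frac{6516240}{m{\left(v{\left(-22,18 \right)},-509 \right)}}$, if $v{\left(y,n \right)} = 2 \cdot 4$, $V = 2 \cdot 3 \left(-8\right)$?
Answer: $\frac{58646160 \sqrt{827}}{827} \approx 2.0393 \cdot 10^{6}$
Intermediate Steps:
$V = -48$ ($V = 6 \left(-8\right) = -48$)
$v{\left(y,n \right)} = 8$
$m{\left(I,O \right)} = \frac{\sqrt{827}}{9}$ ($m{\left(I,O \right)} = \frac{\sqrt{-48 + 875}}{9} = \frac{\sqrt{827}}{9}$)
$\frac{6516240}{m{\left(v{\left(-22,18 \right)},-509 \right)}} = \frac{6516240}{\frac{1}{9} \sqrt{827}} = 6516240 \frac{9 \sqrt{827}}{827} = \frac{58646160 \sqrt{827}}{827}$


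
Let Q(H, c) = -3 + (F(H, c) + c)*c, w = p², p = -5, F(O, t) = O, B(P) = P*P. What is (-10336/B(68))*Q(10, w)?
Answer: -33136/17 ≈ -1949.2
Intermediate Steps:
B(P) = P²
w = 25 (w = (-5)² = 25)
Q(H, c) = -3 + c*(H + c) (Q(H, c) = -3 + (H + c)*c = -3 + c*(H + c))
(-10336/B(68))*Q(10, w) = (-10336/(68²))*(-3 + 25² + 10*25) = (-10336/4624)*(-3 + 625 + 250) = -10336*1/4624*872 = -38/17*872 = -33136/17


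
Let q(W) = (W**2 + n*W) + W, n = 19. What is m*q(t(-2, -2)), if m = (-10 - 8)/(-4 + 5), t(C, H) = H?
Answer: 648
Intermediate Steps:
q(W) = W**2 + 20*W (q(W) = (W**2 + 19*W) + W = W**2 + 20*W)
m = -18 (m = -18/1 = -18*1 = -18)
m*q(t(-2, -2)) = -(-36)*(20 - 2) = -(-36)*18 = -18*(-36) = 648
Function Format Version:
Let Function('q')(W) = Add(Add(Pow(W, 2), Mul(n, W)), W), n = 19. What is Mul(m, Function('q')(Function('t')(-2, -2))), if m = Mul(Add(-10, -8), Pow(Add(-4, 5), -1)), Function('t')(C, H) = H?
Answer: 648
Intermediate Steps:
Function('q')(W) = Add(Pow(W, 2), Mul(20, W)) (Function('q')(W) = Add(Add(Pow(W, 2), Mul(19, W)), W) = Add(Pow(W, 2), Mul(20, W)))
m = -18 (m = Mul(-18, Pow(1, -1)) = Mul(-18, 1) = -18)
Mul(m, Function('q')(Function('t')(-2, -2))) = Mul(-18, Mul(-2, Add(20, -2))) = Mul(-18, Mul(-2, 18)) = Mul(-18, -36) = 648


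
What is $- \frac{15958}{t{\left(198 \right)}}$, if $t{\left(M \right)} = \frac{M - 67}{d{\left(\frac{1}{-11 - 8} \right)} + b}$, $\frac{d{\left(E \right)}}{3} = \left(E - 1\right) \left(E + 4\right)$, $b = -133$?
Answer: $\frac{838002454}{47291} \approx 17720.0$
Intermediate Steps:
$d{\left(E \right)} = 3 \left(-1 + E\right) \left(4 + E\right)$ ($d{\left(E \right)} = 3 \left(E - 1\right) \left(E + 4\right) = 3 \left(-1 + E\right) \left(4 + E\right)$)
$t{\left(M \right)} = \frac{24187}{52513} - \frac{361 M}{52513}$ ($t{\left(M \right)} = \frac{M - 67}{\left(-12 + 3 \left(\frac{1}{-11 - 8}\right)^{2} + \frac{9}{-11 - 8}\right) - 133} = \frac{-67 + M}{\left(-12 + 3 \left(\frac{1}{-19}\right)^{2} + \frac{9}{-19}\right) - 133} = \frac{-67 + M}{\left(-12 + 3 \left(- \frac{1}{19}\right)^{2} + 9 \left(- \frac{1}{19}\right)\right) - 133} = \frac{-67 + M}{\left(-12 + 3 \cdot \frac{1}{361} - \frac{9}{19}\right) - 133} = \frac{-67 + M}{\left(-12 + \frac{3}{361} - \frac{9}{19}\right) - 133} = \frac{-67 + M}{- \frac{4500}{361} - 133} = \frac{-67 + M}{- \frac{52513}{361}} = \left(-67 + M\right) \left(- \frac{361}{52513}\right) = \frac{24187}{52513} - \frac{361 M}{52513}$)
$- \frac{15958}{t{\left(198 \right)}} = - \frac{15958}{\frac{24187}{52513} - \frac{71478}{52513}} = - \frac{15958}{- \frac{47291}{52513}} = \left(-15958\right) \left(- \frac{52513}{47291}\right) = \frac{838002454}{47291}$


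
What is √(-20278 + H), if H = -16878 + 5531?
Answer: 5*I*√1265 ≈ 177.83*I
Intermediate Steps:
H = -11347
√(-20278 + H) = √(-20278 - 11347) = √(-31625) = 5*I*√1265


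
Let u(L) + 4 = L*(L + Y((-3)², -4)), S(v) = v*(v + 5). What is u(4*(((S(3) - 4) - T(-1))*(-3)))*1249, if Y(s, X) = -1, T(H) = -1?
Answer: 79626248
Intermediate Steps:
S(v) = v*(5 + v)
u(L) = -4 + L*(-1 + L) (u(L) = -4 + L*(L - 1) = -4 + L*(-1 + L))
u(4*(((S(3) - 4) - T(-1))*(-3)))*1249 = (-4 + (4*(((3*(5 + 3) - 4) - 1*(-1))*(-3)))² - 4*((3*(5 + 3) - 4) - 1*(-1))*(-3))*1249 = (-4 + (4*(((3*8 - 4) + 1)*(-3)))² - 4*((3*8 - 4) + 1)*(-3))*1249 = (-4 + (4*(((24 - 4) + 1)*(-3)))² - 4*((24 - 4) + 1)*(-3))*1249 = (-4 + (4*((20 + 1)*(-3)))² - 4*(20 + 1)*(-3))*1249 = (-4 + (4*(21*(-3)))² - 4*21*(-3))*1249 = (-4 + (4*(-63))² - 4*(-63))*1249 = (-4 + (-252)² - 1*(-252))*1249 = (-4 + 63504 + 252)*1249 = 63752*1249 = 79626248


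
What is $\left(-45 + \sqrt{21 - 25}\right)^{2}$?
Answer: $2021 - 180 i \approx 2021.0 - 180.0 i$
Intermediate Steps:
$\left(-45 + \sqrt{21 - 25}\right)^{2} = \left(-45 + \sqrt{-4}\right)^{2} = \left(-45 + 2 i\right)^{2}$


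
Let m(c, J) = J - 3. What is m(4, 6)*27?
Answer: 81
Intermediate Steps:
m(c, J) = -3 + J
m(4, 6)*27 = (-3 + 6)*27 = 3*27 = 81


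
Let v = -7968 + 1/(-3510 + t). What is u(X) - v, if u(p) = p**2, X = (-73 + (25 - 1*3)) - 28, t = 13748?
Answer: 145471741/10238 ≈ 14209.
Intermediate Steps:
X = -79 (X = (-73 + (25 - 3)) - 28 = (-73 + 22) - 28 = -51 - 28 = -79)
v = -81576383/10238 (v = -7968 + 1/(-3510 + 13748) = -7968 + 1/10238 = -81576383/10238 ≈ -7968.0)
u(X) - v = (-79)**2 - 1*(-81576383/10238) = 6241 + 81576383/10238 = 145471741/10238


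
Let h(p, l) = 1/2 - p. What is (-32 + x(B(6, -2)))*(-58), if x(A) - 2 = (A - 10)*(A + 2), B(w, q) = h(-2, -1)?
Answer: 7395/2 ≈ 3697.5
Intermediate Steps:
h(p, l) = ½ - p
B(w, q) = 5/2 (B(w, q) = ½ - 1*(-2) = ½ + 2 = 5/2)
x(A) = 2 + (-10 + A)*(2 + A) (x(A) = 2 + (A - 10)*(A + 2) = 2 + (-10 + A)*(2 + A))
(-32 + x(B(6, -2)))*(-58) = (-32 + (-18 + (5/2)² - 8*5/2))*(-58) = (-32 + (-18 + 25/4 - 20))*(-58) = (-32 - 127/4)*(-58) = -255/4*(-58) = 7395/2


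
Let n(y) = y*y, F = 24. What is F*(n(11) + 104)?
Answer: 5400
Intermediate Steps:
n(y) = y²
F*(n(11) + 104) = 24*(11² + 104) = 24*(121 + 104) = 24*225 = 5400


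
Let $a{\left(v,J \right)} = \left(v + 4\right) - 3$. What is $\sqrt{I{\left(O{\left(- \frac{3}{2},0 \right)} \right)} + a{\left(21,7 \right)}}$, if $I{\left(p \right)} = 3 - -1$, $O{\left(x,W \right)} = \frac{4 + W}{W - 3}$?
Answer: $\sqrt{26} \approx 5.099$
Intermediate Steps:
$O{\left(x,W \right)} = \frac{4 + W}{-3 + W}$
$I{\left(p \right)} = 4$ ($I{\left(p \right)} = 3 + 1 = 4$)
$a{\left(v,J \right)} = 1 + v$ ($a{\left(v,J \right)} = \left(4 + v\right) - 3 = 1 + v$)
$\sqrt{I{\left(O{\left(- \frac{3}{2},0 \right)} \right)} + a{\left(21,7 \right)}} = \sqrt{4 + \left(1 + 21\right)} = \sqrt{4 + 22} = \sqrt{26}$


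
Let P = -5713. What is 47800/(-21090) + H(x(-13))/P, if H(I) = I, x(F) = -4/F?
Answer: -355014256/156633321 ≈ -2.2665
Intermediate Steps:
47800/(-21090) + H(x(-13))/P = 47800/(-21090) - 4/(-13)/(-5713) = 47800*(-1/21090) - 4*(-1/13)*(-1/5713) = -4780/2109 + (4/13)*(-1/5713) = -4780/2109 - 4/74269 = -355014256/156633321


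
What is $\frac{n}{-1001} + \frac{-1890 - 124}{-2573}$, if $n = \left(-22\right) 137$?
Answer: $\frac{888276}{234143} \approx 3.7937$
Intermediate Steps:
$n = -3014$
$\frac{n}{-1001} + \frac{-1890 - 124}{-2573} = - \frac{3014}{-1001} + \frac{-1890 - 124}{-2573} = \left(-3014\right) \left(- \frac{1}{1001}\right) + \left(-1890 - 124\right) \left(- \frac{1}{2573}\right) = \frac{274}{91} - - \frac{2014}{2573} = \frac{274}{91} + \frac{2014}{2573} = \frac{888276}{234143}$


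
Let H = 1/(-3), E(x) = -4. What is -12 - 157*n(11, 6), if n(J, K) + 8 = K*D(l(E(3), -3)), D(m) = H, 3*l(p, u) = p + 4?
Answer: 1558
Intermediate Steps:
l(p, u) = 4/3 + p/3 (l(p, u) = (p + 4)/3 = (4 + p)/3 = 4/3 + p/3)
H = -⅓ ≈ -0.33333
D(m) = -⅓
n(J, K) = -8 - K/3 (n(J, K) = -8 + K*(-⅓) = -8 - K/3)
-12 - 157*n(11, 6) = -12 - 157*(-8 - ⅓*6) = -12 - 157*(-8 - 2) = -12 - 157*(-10) = -12 + 1570 = 1558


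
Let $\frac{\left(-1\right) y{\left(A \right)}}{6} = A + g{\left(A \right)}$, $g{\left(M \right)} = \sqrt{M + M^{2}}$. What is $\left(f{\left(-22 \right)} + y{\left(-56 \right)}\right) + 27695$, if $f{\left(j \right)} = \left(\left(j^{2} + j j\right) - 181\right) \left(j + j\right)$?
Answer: $-6597 - 12 \sqrt{770} \approx -6930.0$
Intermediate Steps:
$y{\left(A \right)} = - 6 A - 6 \sqrt{A \left(1 + A\right)}$ ($y{\left(A \right)} = - 6 \left(A + \sqrt{A \left(1 + A\right)}\right) = - 6 A - 6 \sqrt{A \left(1 + A\right)}$)
$f{\left(j \right)} = 2 j \left(-181 + 2 j^{2}\right)$ ($f{\left(j \right)} = \left(\left(j^{2} + j^{2}\right) - 181\right) 2 j = \left(2 j^{2} - 181\right) 2 j = \left(-181 + 2 j^{2}\right) 2 j = 2 j \left(-181 + 2 j^{2}\right)$)
$\left(f{\left(-22 \right)} + y{\left(-56 \right)}\right) + 27695 = \left(\left(\left(-362\right) \left(-22\right) + 4 \left(-22\right)^{3}\right) - \left(-336 + 6 \sqrt{- 56 \left(1 - 56\right)}\right)\right) + 27695 = \left(\left(7964 + 4 \left(-10648\right)\right) + \left(336 - 6 \sqrt{\left(-56\right) \left(-55\right)}\right)\right) + 27695 = \left(\left(7964 - 42592\right) + \left(336 - 6 \sqrt{3080}\right)\right) + 27695 = \left(-34628 + \left(336 - 6 \cdot 2 \sqrt{770}\right)\right) + 27695 = \left(-34628 + \left(336 - 12 \sqrt{770}\right)\right) + 27695 = \left(-34292 - 12 \sqrt{770}\right) + 27695 = -6597 - 12 \sqrt{770}$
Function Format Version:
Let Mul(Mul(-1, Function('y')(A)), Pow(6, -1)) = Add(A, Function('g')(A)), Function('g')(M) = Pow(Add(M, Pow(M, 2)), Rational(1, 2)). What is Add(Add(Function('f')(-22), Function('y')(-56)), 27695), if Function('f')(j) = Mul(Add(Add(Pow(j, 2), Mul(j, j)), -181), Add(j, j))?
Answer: Add(-6597, Mul(-12, Pow(770, Rational(1, 2)))) ≈ -6930.0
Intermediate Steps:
Function('y')(A) = Add(Mul(-6, A), Mul(-6, Pow(Mul(A, Add(1, A)), Rational(1, 2)))) (Function('y')(A) = Mul(-6, Add(A, Pow(Mul(A, Add(1, A)), Rational(1, 2)))) = Add(Mul(-6, A), Mul(-6, Pow(Mul(A, Add(1, A)), Rational(1, 2)))))
Function('f')(j) = Mul(2, j, Add(-181, Mul(2, Pow(j, 2)))) (Function('f')(j) = Mul(Add(Add(Pow(j, 2), Pow(j, 2)), -181), Mul(2, j)) = Mul(Add(Mul(2, Pow(j, 2)), -181), Mul(2, j)) = Mul(Add(-181, Mul(2, Pow(j, 2))), Mul(2, j)) = Mul(2, j, Add(-181, Mul(2, Pow(j, 2)))))
Add(Add(Function('f')(-22), Function('y')(-56)), 27695) = Add(Add(Add(Mul(-362, -22), Mul(4, Pow(-22, 3))), Add(Mul(-6, -56), Mul(-6, Pow(Mul(-56, Add(1, -56)), Rational(1, 2))))), 27695) = Add(Add(Add(7964, Mul(4, -10648)), Add(336, Mul(-6, Pow(Mul(-56, -55), Rational(1, 2))))), 27695) = Add(Add(Add(7964, -42592), Add(336, Mul(-6, Pow(3080, Rational(1, 2))))), 27695) = Add(Add(-34628, Add(336, Mul(-6, Mul(2, Pow(770, Rational(1, 2)))))), 27695) = Add(Add(-34628, Add(336, Mul(-12, Pow(770, Rational(1, 2))))), 27695) = Add(Add(-34292, Mul(-12, Pow(770, Rational(1, 2)))), 27695) = Add(-6597, Mul(-12, Pow(770, Rational(1, 2))))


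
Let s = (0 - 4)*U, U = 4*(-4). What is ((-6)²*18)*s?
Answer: 41472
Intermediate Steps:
U = -16
s = 64 (s = (0 - 4)*(-16) = -4*(-16) = 64)
((-6)²*18)*s = ((-6)²*18)*64 = (36*18)*64 = 648*64 = 41472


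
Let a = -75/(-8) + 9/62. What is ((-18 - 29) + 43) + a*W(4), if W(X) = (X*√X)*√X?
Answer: 4598/31 ≈ 148.32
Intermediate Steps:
a = 2361/248 (a = -75*(-⅛) + 9*(1/62) = 75/8 + 9/62 = 2361/248 ≈ 9.5202)
W(X) = X² (W(X) = X^(3/2)*√X = X²)
((-18 - 29) + 43) + a*W(4) = ((-18 - 29) + 43) + (2361/248)*4² = (-47 + 43) + (2361/248)*16 = -4 + 4722/31 = 4598/31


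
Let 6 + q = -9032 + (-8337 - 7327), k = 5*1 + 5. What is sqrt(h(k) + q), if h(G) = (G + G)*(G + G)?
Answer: I*sqrt(24302) ≈ 155.89*I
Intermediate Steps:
k = 10 (k = 5 + 5 = 10)
h(G) = 4*G**2 (h(G) = (2*G)*(2*G) = 4*G**2)
q = -24702 (q = -6 + (-9032 + (-8337 - 7327)) = -6 + (-9032 - 15664) = -6 - 24696 = -24702)
sqrt(h(k) + q) = sqrt(4*10**2 - 24702) = sqrt(4*100 - 24702) = sqrt(400 - 24702) = sqrt(-24302) = I*sqrt(24302)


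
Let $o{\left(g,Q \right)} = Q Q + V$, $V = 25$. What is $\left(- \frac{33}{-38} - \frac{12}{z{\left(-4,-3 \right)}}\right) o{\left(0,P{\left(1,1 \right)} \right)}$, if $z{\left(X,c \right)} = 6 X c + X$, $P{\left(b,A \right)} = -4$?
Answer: $\frac{18327}{646} \approx 28.37$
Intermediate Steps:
$o{\left(g,Q \right)} = 25 + Q^{2}$ ($o{\left(g,Q \right)} = Q Q + 25 = Q^{2} + 25 = 25 + Q^{2}$)
$z{\left(X,c \right)} = X + 6 X c$ ($z{\left(X,c \right)} = 6 X c + X = X + 6 X c$)
$\left(- \frac{33}{-38} - \frac{12}{z{\left(-4,-3 \right)}}\right) o{\left(0,P{\left(1,1 \right)} \right)} = \left(- \frac{33}{-38} - \frac{12}{\left(-4\right) \left(1 + 6 \left(-3\right)\right)}\right) \left(25 + \left(-4\right)^{2}\right) = \left(\left(-33\right) \left(- \frac{1}{38}\right) - \frac{12}{\left(-4\right) \left(1 - 18\right)}\right) \left(25 + 16\right) = \left(\frac{33}{38} - \frac{12}{\left(-4\right) \left(-17\right)}\right) 41 = \left(\frac{33}{38} - \frac{12}{68}\right) 41 = \left(\frac{33}{38} - \frac{3}{17}\right) 41 = \frac{447}{646} \cdot 41 = \frac{18327}{646}$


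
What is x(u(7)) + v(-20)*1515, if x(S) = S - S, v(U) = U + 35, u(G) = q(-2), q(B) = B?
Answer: 22725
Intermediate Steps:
u(G) = -2
v(U) = 35 + U
x(S) = 0
x(u(7)) + v(-20)*1515 = 0 + (35 - 20)*1515 = 0 + 15*1515 = 0 + 22725 = 22725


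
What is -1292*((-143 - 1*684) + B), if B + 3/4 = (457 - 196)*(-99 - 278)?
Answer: 128198377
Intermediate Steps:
B = -393591/4 (B = -¾ + (457 - 196)*(-99 - 278) = -¾ + 261*(-377) = -¾ - 98397 = -393591/4 ≈ -98398.)
-1292*((-143 - 1*684) + B) = -1292*((-143 - 1*684) - 393591/4) = -1292*((-143 - 684) - 393591/4) = -1292*(-827 - 393591/4) = -1292*(-396899/4) = 128198377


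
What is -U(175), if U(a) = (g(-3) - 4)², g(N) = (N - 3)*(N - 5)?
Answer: -1936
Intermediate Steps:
g(N) = (-5 + N)*(-3 + N) (g(N) = (-3 + N)*(-5 + N) = (-5 + N)*(-3 + N))
U(a) = 1936 (U(a) = ((15 + (-3)² - 8*(-3)) - 4)² = ((15 + 9 + 24) - 4)² = (48 - 4)² = 44² = 1936)
-U(175) = -1*1936 = -1936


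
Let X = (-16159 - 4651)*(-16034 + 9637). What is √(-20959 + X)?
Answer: 7*√2716339 ≈ 11537.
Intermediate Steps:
X = 133121570 (X = -20810*(-6397) = 133121570)
√(-20959 + X) = √(-20959 + 133121570) = √133100611 = 7*√2716339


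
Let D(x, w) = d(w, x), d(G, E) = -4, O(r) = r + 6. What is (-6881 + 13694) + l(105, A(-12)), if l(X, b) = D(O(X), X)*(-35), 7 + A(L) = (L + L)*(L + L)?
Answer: 6953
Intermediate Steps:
O(r) = 6 + r
D(x, w) = -4
A(L) = -7 + 4*L² (A(L) = -7 + (L + L)*(L + L) = -7 + (2*L)*(2*L) = -7 + 4*L²)
l(X, b) = 140 (l(X, b) = -4*(-35) = 140)
(-6881 + 13694) + l(105, A(-12)) = (-6881 + 13694) + 140 = 6813 + 140 = 6953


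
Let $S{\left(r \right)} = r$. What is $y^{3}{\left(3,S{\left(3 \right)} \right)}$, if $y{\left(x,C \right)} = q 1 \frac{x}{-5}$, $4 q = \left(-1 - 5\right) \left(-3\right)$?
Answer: $- \frac{19683}{1000} \approx -19.683$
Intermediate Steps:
$q = \frac{9}{2}$ ($q = \frac{\left(-1 - 5\right) \left(-3\right)}{4} = \frac{\left(-6\right) \left(-3\right)}{4} = \frac{1}{4} \cdot 18 = \frac{9}{2} \approx 4.5$)
$y{\left(x,C \right)} = - \frac{9 x}{10}$ ($y{\left(x,C \right)} = \frac{9}{2} \cdot 1 \frac{x}{-5} = \frac{9 x \left(- \frac{1}{5}\right)}{2} = \frac{9 \left(- \frac{x}{5}\right)}{2} = - \frac{9 x}{10}$)
$y^{3}{\left(3,S{\left(3 \right)} \right)} = \left(\left(- \frac{9}{10}\right) 3\right)^{3} = \left(- \frac{27}{10}\right)^{3} = - \frac{19683}{1000}$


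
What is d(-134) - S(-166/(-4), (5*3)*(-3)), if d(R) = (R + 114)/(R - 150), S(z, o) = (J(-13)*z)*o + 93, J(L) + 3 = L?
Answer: -2128078/71 ≈ -29973.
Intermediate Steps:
J(L) = -3 + L
S(z, o) = 93 - 16*o*z (S(z, o) = ((-3 - 13)*z)*o + 93 = (-16*z)*o + 93 = -16*o*z + 93 = 93 - 16*o*z)
d(R) = (114 + R)/(-150 + R)
d(-134) - S(-166/(-4), (5*3)*(-3)) = (114 - 134)/(-150 - 134) - (93 - 16*(5*3)*(-3)*(-166/(-4))) = -20/(-284) - (93 - 16*15*(-3)*(-166*(-¼))) = -1/284*(-20) - (93 - 16*(-45)*83/2) = 5/71 - (93 + 29880) = 5/71 - 1*29973 = 5/71 - 29973 = -2128078/71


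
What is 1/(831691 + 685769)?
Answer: 1/1517460 ≈ 6.5900e-7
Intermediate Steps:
1/(831691 + 685769) = 1/1517460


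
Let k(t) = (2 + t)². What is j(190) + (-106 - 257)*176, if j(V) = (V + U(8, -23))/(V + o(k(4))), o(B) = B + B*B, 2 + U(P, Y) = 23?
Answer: -97237325/1522 ≈ -63888.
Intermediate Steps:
U(P, Y) = 21 (U(P, Y) = -2 + 23 = 21)
o(B) = B + B²
j(V) = (21 + V)/(1332 + V) (j(V) = (V + 21)/(V + (2 + 4)²*(1 + (2 + 4)²)) = (21 + V)/(V + 6²*(1 + 6²)) = (21 + V)/(V + 36*(1 + 36)) = (21 + V)/(V + 36*37) = (21 + V)/(V + 1332) = (21 + V)/(1332 + V))
j(190) + (-106 - 257)*176 = (21 + 190)/(1332 + 190) + (-106 - 257)*176 = 211/1522 - 363*176 = (1/1522)*211 - 63888 = 211/1522 - 63888 = -97237325/1522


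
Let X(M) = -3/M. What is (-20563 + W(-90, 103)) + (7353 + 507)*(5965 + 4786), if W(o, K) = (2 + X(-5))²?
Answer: 2112057594/25 ≈ 8.4482e+7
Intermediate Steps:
W(o, K) = 169/25 (W(o, K) = (2 - 3/(-5))² = (2 - 3*(-⅕))² = (2 + ⅗)² = (13/5)² = 169/25)
(-20563 + W(-90, 103)) + (7353 + 507)*(5965 + 4786) = (-20563 + 169/25) + (7353 + 507)*(5965 + 4786) = -513906/25 + 7860*10751 = -513906/25 + 84502860 = 2112057594/25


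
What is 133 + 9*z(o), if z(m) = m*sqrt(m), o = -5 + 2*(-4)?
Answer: 133 - 117*I*sqrt(13) ≈ 133.0 - 421.85*I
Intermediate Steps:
o = -13 (o = -5 - 8 = -13)
z(m) = m**(3/2)
133 + 9*z(o) = 133 + 9*(-13)**(3/2) = 133 + 9*(-13*I*sqrt(13)) = 133 - 117*I*sqrt(13)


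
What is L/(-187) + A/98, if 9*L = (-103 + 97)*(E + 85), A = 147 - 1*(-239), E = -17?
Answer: 6761/1617 ≈ 4.1812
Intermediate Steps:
A = 386 (A = 147 + 239 = 386)
L = -136/3 (L = ((-103 + 97)*(-17 + 85))/9 = (-6*68)/9 = (⅑)*(-408) = -136/3 ≈ -45.333)
L/(-187) + A/98 = -136/3/(-187) + 386/98 = -136/3*(-1/187) + 386*(1/98) = 8/33 + 193/49 = 6761/1617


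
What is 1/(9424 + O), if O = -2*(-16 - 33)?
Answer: 1/9522 ≈ 0.00010502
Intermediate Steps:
O = 98 (O = -2*(-49) = 98)
1/(9424 + O) = 1/(9424 + 98) = 1/9522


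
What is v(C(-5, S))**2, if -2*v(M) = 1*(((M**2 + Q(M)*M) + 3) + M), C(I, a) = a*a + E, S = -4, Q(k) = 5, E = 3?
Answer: 57121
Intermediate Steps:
C(I, a) = 3 + a**2 (C(I, a) = a*a + 3 = a**2 + 3 = 3 + a**2)
v(M) = -3/2 - 3*M - M**2/2 (v(M) = -(((M**2 + 5*M) + 3) + M)/2 = -((3 + M**2 + 5*M) + M)/2 = -(3 + M**2 + 6*M)/2 = -3/2 - 3*M - M**2/2)
v(C(-5, S))**2 = (-3/2 - 3*(3 + (-4)**2) - (3 + (-4)**2)**2/2)**2 = (-3/2 - 3*(3 + 16) - (3 + 16)**2/2)**2 = (-3/2 - 3*19 - 1/2*19**2)**2 = (-3/2 - 57 - 1/2*361)**2 = (-3/2 - 57 - 361/2)**2 = (-239)**2 = 57121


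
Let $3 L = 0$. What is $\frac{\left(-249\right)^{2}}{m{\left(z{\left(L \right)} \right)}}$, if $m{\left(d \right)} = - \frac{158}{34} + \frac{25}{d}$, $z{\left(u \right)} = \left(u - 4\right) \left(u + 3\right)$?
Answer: $- \frac{12648204}{1373} \approx -9212.1$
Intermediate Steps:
$L = 0$ ($L = \frac{1}{3} \cdot 0 = 0$)
$z{\left(u \right)} = \left(-4 + u\right) \left(3 + u\right)$
$m{\left(d \right)} = - \frac{79}{17} + \frac{25}{d}$ ($m{\left(d \right)} = \left(-158\right) \frac{1}{34} + \frac{25}{d} = - \frac{79}{17} + \frac{25}{d}$)
$\frac{\left(-249\right)^{2}}{m{\left(z{\left(L \right)} \right)}} = \frac{\left(-249\right)^{2}}{- \frac{79}{17} + \frac{25}{-12 + 0^{2} - 0}} = \frac{62001}{- \frac{79}{17} + \frac{25}{-12 + 0 + 0}} = \frac{62001}{- \frac{79}{17} + \frac{25}{-12}} = \frac{62001}{- \frac{79}{17} + 25 \left(- \frac{1}{12}\right)} = \frac{62001}{- \frac{79}{17} - \frac{25}{12}} = \frac{62001}{- \frac{1373}{204}} = 62001 \left(- \frac{204}{1373}\right) = - \frac{12648204}{1373}$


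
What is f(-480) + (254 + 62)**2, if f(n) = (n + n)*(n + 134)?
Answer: 432016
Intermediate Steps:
f(n) = 2*n*(134 + n) (f(n) = (2*n)*(134 + n) = 2*n*(134 + n))
f(-480) + (254 + 62)**2 = 2*(-480)*(134 - 480) + (254 + 62)**2 = 2*(-480)*(-346) + 316**2 = 332160 + 99856 = 432016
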